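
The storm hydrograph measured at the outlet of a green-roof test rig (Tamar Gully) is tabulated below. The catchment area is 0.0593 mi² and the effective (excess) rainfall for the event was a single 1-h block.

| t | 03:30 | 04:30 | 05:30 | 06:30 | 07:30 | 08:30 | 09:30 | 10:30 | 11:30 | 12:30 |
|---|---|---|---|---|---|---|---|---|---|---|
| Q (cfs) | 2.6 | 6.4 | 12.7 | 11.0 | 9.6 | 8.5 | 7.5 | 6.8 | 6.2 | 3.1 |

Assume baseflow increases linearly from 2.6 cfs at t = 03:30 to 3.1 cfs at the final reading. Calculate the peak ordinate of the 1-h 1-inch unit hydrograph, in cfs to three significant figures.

U_p ≈ 8.33 cfs

Direct runoff: 0.00, 3.74, 9.99, 8.23, 6.78, 5.62, 4.57, 3.81, 3.16, 0.00 cfs; ΣQ_DR = 45.90 cfs, peak = 9.99 cfs.
Runoff depth d = ΣQ_DR·Δt / A = 45.90 × 3600 / (0.0593 mi²) = 1.199 in.
The 1-inch UH is the DRH scaled by (1 in)/d, so U_p = 9.99 × 1/1.199 = 8.33 cfs.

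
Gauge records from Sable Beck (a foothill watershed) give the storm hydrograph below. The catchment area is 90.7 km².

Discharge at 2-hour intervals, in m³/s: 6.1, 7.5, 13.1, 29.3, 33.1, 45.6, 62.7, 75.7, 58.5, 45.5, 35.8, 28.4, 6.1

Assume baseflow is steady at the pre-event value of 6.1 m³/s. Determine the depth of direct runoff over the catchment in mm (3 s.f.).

Direct runoff: 0.0, 1.4, 7.0, 23.2, 27.0, 39.5, 56.6, 69.6, 52.4, 39.4, 29.7, 22.3, 0.0 m³/s; ΣQ_DR = 368.1 m³/s.
V = ΣQ_DR · Δt = 368.1 × 7200 s = 2.650 × 10^6 m³.
Over A = 90.7 km², depth = V / A = 29.2 mm.

d ≈ 29.2 mm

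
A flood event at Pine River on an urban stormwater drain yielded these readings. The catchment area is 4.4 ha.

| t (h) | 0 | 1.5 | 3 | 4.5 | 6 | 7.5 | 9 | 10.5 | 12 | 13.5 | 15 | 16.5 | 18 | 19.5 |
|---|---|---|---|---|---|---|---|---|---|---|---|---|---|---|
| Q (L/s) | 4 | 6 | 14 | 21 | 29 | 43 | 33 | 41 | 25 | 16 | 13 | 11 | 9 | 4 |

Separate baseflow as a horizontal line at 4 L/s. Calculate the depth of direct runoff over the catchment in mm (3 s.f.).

d ≈ 26.1 mm

Direct runoff: 0.0, 2.0, 10.0, 17.0, 25.0, 39.0, 29.0, 37.0, 21.0, 12.0, 9.0, 7.0, 5.0, 0.0 L/s; ΣQ_DR = 213.0 L/s.
V = ΣQ_DR · Δt = 213.0 × 5400 s = 1.150 × 10^6 L.
Over A = 4.4 ha, depth = V / A = 26.1 mm.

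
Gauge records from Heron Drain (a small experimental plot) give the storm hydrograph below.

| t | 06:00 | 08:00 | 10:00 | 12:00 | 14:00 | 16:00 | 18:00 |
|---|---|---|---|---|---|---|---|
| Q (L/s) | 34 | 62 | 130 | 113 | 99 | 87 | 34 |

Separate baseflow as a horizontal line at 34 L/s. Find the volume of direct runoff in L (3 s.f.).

V ≈ 2.31 × 10^6 L

Direct-runoff ordinates (Q − Q_b): 0.0, 28.0, 96.0, 79.0, 65.0, 53.0, 0.0 L/s.
ΣQ_DR = 321.0 L/s.
With Δt = 2 h = 7200 s, V = ΣQ_DR · Δt = 321.0 × 7200 = 2.31 × 10^6 L.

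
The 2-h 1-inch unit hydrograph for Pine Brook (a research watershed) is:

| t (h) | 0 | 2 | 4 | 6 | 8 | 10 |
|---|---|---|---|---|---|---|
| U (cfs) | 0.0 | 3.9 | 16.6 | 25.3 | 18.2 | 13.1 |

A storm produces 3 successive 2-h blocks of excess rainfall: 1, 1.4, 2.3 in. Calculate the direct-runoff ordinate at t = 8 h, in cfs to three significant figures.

By discrete convolution, Q_j = Σ (P_i / 1 in) · U_{j−i}.
At t = 8 h (j=4): Q = (1/1)·18.2 + (1.4/1)·25.3 + (2.3/1)·16.6 = 91.8 cfs.

Q ≈ 91.8 cfs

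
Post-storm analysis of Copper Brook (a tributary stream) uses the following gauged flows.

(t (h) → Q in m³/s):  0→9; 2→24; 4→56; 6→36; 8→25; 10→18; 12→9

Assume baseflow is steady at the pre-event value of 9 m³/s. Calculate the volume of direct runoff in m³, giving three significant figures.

Direct-runoff ordinates (Q − Q_b): 0.0, 15.0, 47.0, 27.0, 16.0, 9.0, 0.0 m³/s.
ΣQ_DR = 114.0 m³/s.
With Δt = 2 h = 7200 s, V = ΣQ_DR · Δt = 114.0 × 7200 = 8.21 × 10^5 m³.

V ≈ 8.21 × 10^5 m³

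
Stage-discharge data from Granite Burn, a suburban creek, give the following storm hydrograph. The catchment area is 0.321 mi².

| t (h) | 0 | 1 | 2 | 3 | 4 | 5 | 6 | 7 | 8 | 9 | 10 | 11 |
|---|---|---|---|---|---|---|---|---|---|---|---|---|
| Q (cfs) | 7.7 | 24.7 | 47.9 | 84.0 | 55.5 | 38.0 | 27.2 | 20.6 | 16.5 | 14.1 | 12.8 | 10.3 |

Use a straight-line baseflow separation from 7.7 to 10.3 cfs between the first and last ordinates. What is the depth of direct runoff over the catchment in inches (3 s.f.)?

d ≈ 1.21 in

Direct runoff: 0.00, 16.76, 39.73, 75.59, 46.85, 29.12, 18.08, 11.25, 6.91, 4.27, 2.74, 0.00 cfs; ΣQ_DR = 251.3 cfs.
V = ΣQ_DR · Δt = 251.3 × 3600 s = 9.047 × 10^5 ft³.
Over A = 0.321 mi², depth = V / A = 1.21 in.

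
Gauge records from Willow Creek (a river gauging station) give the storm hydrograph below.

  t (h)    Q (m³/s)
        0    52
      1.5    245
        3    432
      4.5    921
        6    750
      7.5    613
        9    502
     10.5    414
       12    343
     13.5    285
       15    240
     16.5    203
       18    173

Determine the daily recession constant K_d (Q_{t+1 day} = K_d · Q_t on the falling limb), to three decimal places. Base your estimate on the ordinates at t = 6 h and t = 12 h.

K_d ≈ 0.044

Between t = 6 h and t = 12 h the flow falls from 750 to 343 m³/s over 4×1.5 h = 6 h.
Per-interval ratio K = (343/750)^(1/4) = 0.8224; K_d = K^(24/1.5) = 0.044.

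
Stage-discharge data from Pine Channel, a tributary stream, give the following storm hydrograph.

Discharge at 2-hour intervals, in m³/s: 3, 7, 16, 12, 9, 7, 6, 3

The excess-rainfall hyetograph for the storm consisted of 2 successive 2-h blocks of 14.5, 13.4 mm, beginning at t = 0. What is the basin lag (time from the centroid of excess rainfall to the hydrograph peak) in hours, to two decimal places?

t_L ≈ 2.04 h

Centroid of excess rainfall: t_c = Σ P_i·t̄_i / ΣP_i = 1.9606 h (block centres at 1, 3 h).
Hydrograph peak occurs at t = 4 h, so basin lag t_L = 4 − 1.9606 = 2.04 h.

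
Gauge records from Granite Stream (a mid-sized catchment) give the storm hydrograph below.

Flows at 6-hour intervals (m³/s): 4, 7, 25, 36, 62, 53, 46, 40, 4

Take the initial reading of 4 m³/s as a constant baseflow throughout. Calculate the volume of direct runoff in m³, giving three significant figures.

V ≈ 5.21 × 10^6 m³

Direct-runoff ordinates (Q − Q_b): 0.0, 3.0, 21.0, 32.0, 58.0, 49.0, 42.0, 36.0, 0.0 m³/s.
ΣQ_DR = 241.0 m³/s.
With Δt = 6 h = 21600 s, V = ΣQ_DR · Δt = 241.0 × 21600 = 5.21 × 10^6 m³.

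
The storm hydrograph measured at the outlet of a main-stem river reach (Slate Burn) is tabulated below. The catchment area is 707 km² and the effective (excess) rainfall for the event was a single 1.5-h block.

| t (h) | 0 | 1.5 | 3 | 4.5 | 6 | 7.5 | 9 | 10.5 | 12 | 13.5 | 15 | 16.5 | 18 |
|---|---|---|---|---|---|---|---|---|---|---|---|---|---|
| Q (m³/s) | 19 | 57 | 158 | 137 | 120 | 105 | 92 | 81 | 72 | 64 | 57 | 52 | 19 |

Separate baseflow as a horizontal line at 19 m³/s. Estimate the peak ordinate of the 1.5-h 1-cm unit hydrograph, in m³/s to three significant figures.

U_p ≈ 232 m³/s

Direct runoff: 0.0, 38.0, 139.0, 118.0, 101.0, 86.0, 73.0, 62.0, 53.0, 45.0, 38.0, 33.0, 0.0 m³/s; ΣQ_DR = 786.0 m³/s, peak = 139.0 m³/s.
Runoff depth d = ΣQ_DR·Δt / A = 786.0 × 5400 / (707 km²) = 6.003 mm.
The 1-cm UH is the DRH scaled by (10 mm)/d, so U_p = 139.0 × 10/6.003 = 232 m³/s.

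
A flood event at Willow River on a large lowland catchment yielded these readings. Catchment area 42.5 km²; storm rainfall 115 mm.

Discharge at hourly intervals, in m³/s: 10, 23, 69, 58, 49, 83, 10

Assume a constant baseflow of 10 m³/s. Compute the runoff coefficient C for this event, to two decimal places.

C ≈ 0.17

ΣQ_DR = 232.0 m³/s; V = ΣQ_DR·Δt = 8.352 × 10^5 m³.
Runoff depth d = V / A = 19.65 mm.
C = d / P = 19.65 / 115 = 0.17.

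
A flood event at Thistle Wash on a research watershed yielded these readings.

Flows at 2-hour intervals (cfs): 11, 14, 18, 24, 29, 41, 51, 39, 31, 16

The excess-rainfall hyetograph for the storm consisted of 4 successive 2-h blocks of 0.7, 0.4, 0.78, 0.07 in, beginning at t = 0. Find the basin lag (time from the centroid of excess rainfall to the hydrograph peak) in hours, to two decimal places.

t_L ≈ 8.77 h

Centroid of excess rainfall: t_c = Σ P_i·t̄_i / ΣP_i = 3.2256 h (block centres at 1, 3, 5, 7 h).
Hydrograph peak occurs at t = 12 h, so basin lag t_L = 12 − 3.2256 = 8.77 h.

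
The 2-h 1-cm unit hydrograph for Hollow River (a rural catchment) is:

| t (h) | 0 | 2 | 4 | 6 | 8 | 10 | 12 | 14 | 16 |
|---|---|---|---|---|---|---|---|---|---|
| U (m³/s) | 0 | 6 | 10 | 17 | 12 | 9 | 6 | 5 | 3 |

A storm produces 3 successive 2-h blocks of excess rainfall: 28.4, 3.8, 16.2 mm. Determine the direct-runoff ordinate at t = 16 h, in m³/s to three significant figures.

Q ≈ 20.1 m³/s

By discrete convolution, Q_j = Σ (P_i / 10 mm) · U_{j−i}.
At t = 16 h (j=8): Q = (28.4/10)·3 + (3.8/10)·5 + (16.2/10)·6 = 20.1 m³/s.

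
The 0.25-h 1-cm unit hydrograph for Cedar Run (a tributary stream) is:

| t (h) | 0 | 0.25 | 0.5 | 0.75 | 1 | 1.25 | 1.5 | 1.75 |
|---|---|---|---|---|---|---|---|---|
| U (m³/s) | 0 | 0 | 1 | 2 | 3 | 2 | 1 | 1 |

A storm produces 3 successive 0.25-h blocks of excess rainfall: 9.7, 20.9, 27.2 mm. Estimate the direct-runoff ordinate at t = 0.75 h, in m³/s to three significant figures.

Q ≈ 4.03 m³/s

By discrete convolution, Q_j = Σ (P_i / 10 mm) · U_{j−i}.
At t = 0.75 h (j=3): Q = (9.7/10)·2 + (20.9/10)·1 + (27.2/10)·0 = 4.03 m³/s.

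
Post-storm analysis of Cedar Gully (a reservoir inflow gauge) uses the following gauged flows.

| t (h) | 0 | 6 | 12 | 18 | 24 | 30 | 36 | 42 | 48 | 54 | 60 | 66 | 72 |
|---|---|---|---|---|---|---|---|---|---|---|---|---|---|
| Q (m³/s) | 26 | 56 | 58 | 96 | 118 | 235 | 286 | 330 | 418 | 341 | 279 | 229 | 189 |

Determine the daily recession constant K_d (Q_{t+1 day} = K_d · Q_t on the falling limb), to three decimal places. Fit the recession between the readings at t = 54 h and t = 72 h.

Between t = 54 h and t = 72 h the flow falls from 341 to 189 m³/s over 3×6 h = 18 h.
Per-interval ratio K = (189/341)^(1/3) = 0.8214; K_d = K^(24/6) = 0.455.

K_d ≈ 0.455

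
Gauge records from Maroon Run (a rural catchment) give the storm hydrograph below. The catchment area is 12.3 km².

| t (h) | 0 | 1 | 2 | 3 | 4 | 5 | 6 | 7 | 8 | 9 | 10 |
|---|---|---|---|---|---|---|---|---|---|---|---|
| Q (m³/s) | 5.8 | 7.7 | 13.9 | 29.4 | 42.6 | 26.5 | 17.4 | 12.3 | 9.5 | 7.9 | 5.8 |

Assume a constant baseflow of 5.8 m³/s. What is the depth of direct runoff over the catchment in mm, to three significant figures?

Direct runoff: 0.0, 1.9, 8.1, 23.6, 36.8, 20.7, 11.6, 6.5, 3.7, 2.1, 0.0 m³/s; ΣQ_DR = 115.0 m³/s.
V = ΣQ_DR · Δt = 115.0 × 3600 s = 4.140 × 10^5 m³.
Over A = 12.3 km², depth = V / A = 33.7 mm.

d ≈ 33.7 mm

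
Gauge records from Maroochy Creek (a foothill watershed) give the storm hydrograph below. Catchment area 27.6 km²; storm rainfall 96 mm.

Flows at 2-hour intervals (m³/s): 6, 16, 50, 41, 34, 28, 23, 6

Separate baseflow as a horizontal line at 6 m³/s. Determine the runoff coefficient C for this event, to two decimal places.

ΣQ_DR = 156.0 m³/s; V = ΣQ_DR·Δt = 1.123 × 10^6 m³.
Runoff depth d = V / A = 40.70 mm.
C = d / P = 40.70 / 96 = 0.42.

C ≈ 0.42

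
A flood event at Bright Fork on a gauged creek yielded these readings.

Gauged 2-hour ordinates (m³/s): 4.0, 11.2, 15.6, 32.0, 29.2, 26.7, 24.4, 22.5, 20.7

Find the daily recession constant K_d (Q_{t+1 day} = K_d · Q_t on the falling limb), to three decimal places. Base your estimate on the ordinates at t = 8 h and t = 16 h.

Between t = 8 h and t = 16 h the flow falls from 29.2 to 20.7 m³/s over 4×2 h = 8 h.
Per-interval ratio K = (20.7/29.2)^(1/4) = 0.9176; K_d = K^(24/2) = 0.356.

K_d ≈ 0.356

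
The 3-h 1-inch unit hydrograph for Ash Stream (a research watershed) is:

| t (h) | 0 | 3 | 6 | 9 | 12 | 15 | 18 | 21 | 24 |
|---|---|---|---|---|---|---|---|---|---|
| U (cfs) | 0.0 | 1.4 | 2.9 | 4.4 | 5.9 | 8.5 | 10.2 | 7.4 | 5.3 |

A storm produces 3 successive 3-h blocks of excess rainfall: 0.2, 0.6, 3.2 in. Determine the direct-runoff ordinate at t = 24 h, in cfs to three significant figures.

By discrete convolution, Q_j = Σ (P_i / 1 in) · U_{j−i}.
At t = 24 h (j=8): Q = (0.2/1)·5.3 + (0.6/1)·7.4 + (3.2/1)·10.2 = 38.1 cfs.

Q ≈ 38.1 cfs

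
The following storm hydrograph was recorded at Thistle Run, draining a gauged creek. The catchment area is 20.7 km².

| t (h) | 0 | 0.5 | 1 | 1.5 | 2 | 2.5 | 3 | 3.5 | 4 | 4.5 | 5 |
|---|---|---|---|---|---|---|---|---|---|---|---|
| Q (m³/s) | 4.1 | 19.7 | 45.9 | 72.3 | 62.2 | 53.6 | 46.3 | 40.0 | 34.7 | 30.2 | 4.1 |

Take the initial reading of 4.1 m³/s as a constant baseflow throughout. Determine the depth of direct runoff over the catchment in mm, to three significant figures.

d ≈ 32.0 mm

Direct runoff: 0.0, 15.6, 41.8, 68.2, 58.1, 49.5, 42.2, 35.9, 30.6, 26.1, 0.0 m³/s; ΣQ_DR = 368.0 m³/s.
V = ΣQ_DR · Δt = 368.0 × 1800 s = 6.624 × 10^5 m³.
Over A = 20.7 km², depth = V / A = 32.0 mm.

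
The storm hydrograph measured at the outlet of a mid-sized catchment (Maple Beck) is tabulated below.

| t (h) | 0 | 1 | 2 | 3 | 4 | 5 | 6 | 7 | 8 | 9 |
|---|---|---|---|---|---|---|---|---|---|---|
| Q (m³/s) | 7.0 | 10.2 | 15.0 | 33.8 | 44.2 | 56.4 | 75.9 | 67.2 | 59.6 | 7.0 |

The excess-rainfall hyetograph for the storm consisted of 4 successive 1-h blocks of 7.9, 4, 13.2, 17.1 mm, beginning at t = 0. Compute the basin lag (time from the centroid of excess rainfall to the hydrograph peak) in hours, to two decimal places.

t_L ≈ 3.56 h

Centroid of excess rainfall: t_c = Σ P_i·t̄_i / ΣP_i = 2.4360 h (block centres at 0.5, 1.5, 2.5, 3.5 h).
Hydrograph peak occurs at t = 6 h, so basin lag t_L = 6 − 2.4360 = 3.56 h.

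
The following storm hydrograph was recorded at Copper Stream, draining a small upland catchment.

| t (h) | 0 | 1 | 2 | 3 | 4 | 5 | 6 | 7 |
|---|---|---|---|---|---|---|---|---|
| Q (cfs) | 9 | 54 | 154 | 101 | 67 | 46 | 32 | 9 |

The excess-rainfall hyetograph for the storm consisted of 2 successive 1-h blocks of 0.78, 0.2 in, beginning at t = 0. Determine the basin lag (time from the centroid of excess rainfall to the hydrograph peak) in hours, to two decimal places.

Centroid of excess rainfall: t_c = Σ P_i·t̄_i / ΣP_i = 0.7041 h (block centres at 0.5, 1.5 h).
Hydrograph peak occurs at t = 2 h, so basin lag t_L = 2 − 0.7041 = 1.30 h.

t_L ≈ 1.30 h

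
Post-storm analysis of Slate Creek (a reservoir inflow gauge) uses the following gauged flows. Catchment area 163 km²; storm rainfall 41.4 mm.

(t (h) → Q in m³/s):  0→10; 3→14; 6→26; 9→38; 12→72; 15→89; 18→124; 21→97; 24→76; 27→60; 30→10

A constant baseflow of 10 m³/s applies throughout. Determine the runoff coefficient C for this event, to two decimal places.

C ≈ 0.81

ΣQ_DR = 506.0 m³/s; V = ΣQ_DR·Δt = 5.465 × 10^6 m³.
Runoff depth d = V / A = 33.53 mm.
C = d / P = 33.53 / 41.4 = 0.81.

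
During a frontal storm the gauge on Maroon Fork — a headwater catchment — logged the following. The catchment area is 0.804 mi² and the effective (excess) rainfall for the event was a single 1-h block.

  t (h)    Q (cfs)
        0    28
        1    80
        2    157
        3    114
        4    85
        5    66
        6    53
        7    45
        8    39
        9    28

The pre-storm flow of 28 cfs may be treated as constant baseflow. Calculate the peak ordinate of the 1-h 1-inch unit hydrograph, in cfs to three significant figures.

U_p ≈ 161 cfs

Direct runoff: 0.0, 52.0, 129.0, 86.0, 57.0, 38.0, 25.0, 17.0, 11.0, 0.0 cfs; ΣQ_DR = 415.0 cfs, peak = 129.0 cfs.
Runoff depth d = ΣQ_DR·Δt / A = 415.0 × 3600 / (0.804 mi²) = 0.7998 in.
The 1-inch UH is the DRH scaled by (1 in)/d, so U_p = 129.0 × 1/0.7998 = 161 cfs.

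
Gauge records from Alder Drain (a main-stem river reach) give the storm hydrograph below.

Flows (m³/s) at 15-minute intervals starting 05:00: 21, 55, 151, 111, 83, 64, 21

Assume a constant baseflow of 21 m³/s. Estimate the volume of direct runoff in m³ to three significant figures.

V ≈ 3.23 × 10^5 m³

Direct-runoff ordinates (Q − Q_b): 0.0, 34.0, 130.0, 90.0, 62.0, 43.0, 0.0 m³/s.
ΣQ_DR = 359.0 m³/s.
With Δt = 0.25 h = 900 s, V = ΣQ_DR · Δt = 359.0 × 900 = 3.23 × 10^5 m³.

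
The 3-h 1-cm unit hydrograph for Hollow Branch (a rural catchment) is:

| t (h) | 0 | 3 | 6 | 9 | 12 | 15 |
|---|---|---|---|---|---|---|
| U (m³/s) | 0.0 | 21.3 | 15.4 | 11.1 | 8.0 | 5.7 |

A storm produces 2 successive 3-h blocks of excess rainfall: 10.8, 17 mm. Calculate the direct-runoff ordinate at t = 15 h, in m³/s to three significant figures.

By discrete convolution, Q_j = Σ (P_i / 10 mm) · U_{j−i}.
At t = 15 h (j=5): Q = (10.8/10)·5.7 + (17/10)·8.0 = 19.8 m³/s.

Q ≈ 19.8 m³/s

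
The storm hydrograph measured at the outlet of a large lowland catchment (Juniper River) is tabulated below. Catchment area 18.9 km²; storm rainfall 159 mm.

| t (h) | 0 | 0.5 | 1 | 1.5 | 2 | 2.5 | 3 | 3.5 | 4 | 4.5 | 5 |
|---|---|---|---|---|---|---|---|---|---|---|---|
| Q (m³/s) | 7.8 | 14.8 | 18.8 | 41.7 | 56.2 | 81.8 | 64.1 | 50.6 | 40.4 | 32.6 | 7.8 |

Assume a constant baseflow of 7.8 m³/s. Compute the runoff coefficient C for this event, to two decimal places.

C ≈ 0.20

ΣQ_DR = 330.8 m³/s; V = ΣQ_DR·Δt = 5.954 × 10^5 m³.
Runoff depth d = V / A = 31.50 mm.
C = d / P = 31.50 / 159 = 0.20.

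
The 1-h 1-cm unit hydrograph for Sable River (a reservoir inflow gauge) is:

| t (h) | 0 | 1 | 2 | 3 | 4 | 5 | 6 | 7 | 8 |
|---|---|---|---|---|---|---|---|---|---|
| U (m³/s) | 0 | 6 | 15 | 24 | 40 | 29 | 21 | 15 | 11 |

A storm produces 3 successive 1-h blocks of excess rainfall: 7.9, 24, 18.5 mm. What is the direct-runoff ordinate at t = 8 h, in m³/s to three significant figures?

By discrete convolution, Q_j = Σ (P_i / 10 mm) · U_{j−i}.
At t = 8 h (j=8): Q = (7.9/10)·11 + (24/10)·15 + (18.5/10)·21 = 83.5 m³/s.

Q ≈ 83.5 m³/s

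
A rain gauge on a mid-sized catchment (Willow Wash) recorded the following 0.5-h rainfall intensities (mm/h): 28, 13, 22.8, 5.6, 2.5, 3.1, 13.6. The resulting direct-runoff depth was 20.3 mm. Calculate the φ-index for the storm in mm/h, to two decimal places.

φ ≈ 9.20 mm/h

Only the 4 blocks with intensity above φ contribute runoff: 28, 13, 22.8, 13.6 mm/h.
Σ(I−φ)·Δt = d  ⇒  (28+13+22.8+13.6 − 4φ)·0.5 = 20.3
φ = (77.40 − 20.3/0.5) / 4 = 9.20 mm/h.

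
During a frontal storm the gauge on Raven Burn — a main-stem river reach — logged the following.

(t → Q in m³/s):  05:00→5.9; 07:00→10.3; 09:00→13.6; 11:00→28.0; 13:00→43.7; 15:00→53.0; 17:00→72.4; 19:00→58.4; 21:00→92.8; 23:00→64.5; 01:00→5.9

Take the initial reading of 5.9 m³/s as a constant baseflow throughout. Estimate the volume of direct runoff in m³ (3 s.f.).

Direct-runoff ordinates (Q − Q_b): 0.0, 4.4, 7.7, 22.1, 37.8, 47.1, 66.5, 52.5, 86.9, 58.6, 0.0 m³/s.
ΣQ_DR = 383.6 m³/s.
With Δt = 2 h = 7200 s, V = ΣQ_DR · Δt = 383.6 × 7200 = 2.76 × 10^6 m³.

V ≈ 2.76 × 10^6 m³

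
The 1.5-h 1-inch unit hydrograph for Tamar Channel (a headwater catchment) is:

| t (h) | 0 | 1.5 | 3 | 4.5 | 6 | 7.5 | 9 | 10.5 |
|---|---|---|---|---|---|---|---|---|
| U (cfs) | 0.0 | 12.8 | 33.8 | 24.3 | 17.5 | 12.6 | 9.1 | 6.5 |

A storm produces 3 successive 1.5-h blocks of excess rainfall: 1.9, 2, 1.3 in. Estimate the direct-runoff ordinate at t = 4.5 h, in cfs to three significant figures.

By discrete convolution, Q_j = Σ (P_i / 1 in) · U_{j−i}.
At t = 4.5 h (j=3): Q = (1.9/1)·24.3 + (2/1)·33.8 + (1.3/1)·12.8 = 130 cfs.

Q ≈ 130 cfs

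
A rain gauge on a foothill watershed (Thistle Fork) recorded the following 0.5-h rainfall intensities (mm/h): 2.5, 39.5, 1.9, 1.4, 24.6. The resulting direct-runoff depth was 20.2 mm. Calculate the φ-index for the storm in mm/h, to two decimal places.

φ ≈ 11.85 mm/h

Only the 2 blocks with intensity above φ contribute runoff: 39.5, 24.6 mm/h.
Σ(I−φ)·Δt = d  ⇒  (39.5+24.6 − 2φ)·0.5 = 20.2
φ = (64.10 − 20.2/0.5) / 2 = 11.85 mm/h.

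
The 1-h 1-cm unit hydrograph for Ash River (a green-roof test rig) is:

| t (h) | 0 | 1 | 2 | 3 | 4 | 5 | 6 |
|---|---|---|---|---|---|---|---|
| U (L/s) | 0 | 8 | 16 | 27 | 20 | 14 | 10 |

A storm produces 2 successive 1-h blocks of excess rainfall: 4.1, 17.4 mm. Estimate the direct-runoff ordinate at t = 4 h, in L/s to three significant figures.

Q ≈ 55.2 L/s

By discrete convolution, Q_j = Σ (P_i / 10 mm) · U_{j−i}.
At t = 4 h (j=4): Q = (4.1/10)·20 + (17.4/10)·27 = 55.2 L/s.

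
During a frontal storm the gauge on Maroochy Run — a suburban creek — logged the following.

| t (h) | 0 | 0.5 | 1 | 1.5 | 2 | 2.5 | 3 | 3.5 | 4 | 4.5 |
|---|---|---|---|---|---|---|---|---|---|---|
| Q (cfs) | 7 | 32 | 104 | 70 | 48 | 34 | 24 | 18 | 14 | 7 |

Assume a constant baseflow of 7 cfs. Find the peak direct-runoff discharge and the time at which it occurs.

Subtracting baseflow gives direct-runoff ordinates: 0.0, 25.0, 97.0, 63.0, 41.0, 27.0, 17.0, 11.0, 7.0, 0.0 cfs.
The maximum is 97.0 cfs, occurring at the reading for t = 1 h.

Q_p = 97.0 cfs at t = 1 h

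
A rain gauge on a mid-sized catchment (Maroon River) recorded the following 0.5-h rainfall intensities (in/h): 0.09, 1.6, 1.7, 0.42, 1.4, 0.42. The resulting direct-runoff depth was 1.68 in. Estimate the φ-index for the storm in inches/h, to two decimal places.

Only the 3 blocks with intensity above φ contribute runoff: 1.6, 1.7, 1.4 in/h.
Σ(I−φ)·Δt = d  ⇒  (1.6+1.7+1.4 − 3φ)·0.5 = 1.68
φ = (4.700 − 1.68/0.5) / 3 = 0.45 in/h.

φ ≈ 0.45 in/h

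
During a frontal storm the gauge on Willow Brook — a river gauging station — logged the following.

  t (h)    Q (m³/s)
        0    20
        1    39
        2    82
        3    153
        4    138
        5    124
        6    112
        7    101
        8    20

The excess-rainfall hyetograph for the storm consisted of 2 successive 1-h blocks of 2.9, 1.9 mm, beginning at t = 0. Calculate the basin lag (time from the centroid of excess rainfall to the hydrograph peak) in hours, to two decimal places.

t_L ≈ 2.10 h

Centroid of excess rainfall: t_c = Σ P_i·t̄_i / ΣP_i = 0.8958 h (block centres at 0.5, 1.5 h).
Hydrograph peak occurs at t = 3 h, so basin lag t_L = 3 − 0.8958 = 2.10 h.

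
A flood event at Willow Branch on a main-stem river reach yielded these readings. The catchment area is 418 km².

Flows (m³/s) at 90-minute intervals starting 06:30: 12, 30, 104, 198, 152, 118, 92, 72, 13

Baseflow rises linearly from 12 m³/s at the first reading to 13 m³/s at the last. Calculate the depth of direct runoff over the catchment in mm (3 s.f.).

d ≈ 8.77 mm

Direct runoff: 0.00, 17.88, 91.75, 185.62, 139.50, 105.38, 79.25, 59.12, 0.00 m³/s; ΣQ_DR = 678.5 m³/s.
V = ΣQ_DR · Δt = 678.5 × 5400 s = 3.664 × 10^6 m³.
Over A = 418 km², depth = V / A = 8.77 mm.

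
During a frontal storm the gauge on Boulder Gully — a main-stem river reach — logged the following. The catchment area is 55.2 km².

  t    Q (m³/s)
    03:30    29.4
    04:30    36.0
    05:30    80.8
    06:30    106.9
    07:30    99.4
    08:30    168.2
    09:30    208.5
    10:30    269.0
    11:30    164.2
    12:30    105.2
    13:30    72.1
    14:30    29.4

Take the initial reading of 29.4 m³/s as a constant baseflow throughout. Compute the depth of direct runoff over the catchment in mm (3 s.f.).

Direct runoff: 0.0, 6.6, 51.4, 77.5, 70.0, 138.8, 179.1, 239.6, 134.8, 75.8, 42.7, 0.0 m³/s; ΣQ_DR = 1016 m³/s.
V = ΣQ_DR · Δt = 1016 × 3600 s = 3.659 × 10^6 m³.
Over A = 55.2 km², depth = V / A = 66.3 mm.

d ≈ 66.3 mm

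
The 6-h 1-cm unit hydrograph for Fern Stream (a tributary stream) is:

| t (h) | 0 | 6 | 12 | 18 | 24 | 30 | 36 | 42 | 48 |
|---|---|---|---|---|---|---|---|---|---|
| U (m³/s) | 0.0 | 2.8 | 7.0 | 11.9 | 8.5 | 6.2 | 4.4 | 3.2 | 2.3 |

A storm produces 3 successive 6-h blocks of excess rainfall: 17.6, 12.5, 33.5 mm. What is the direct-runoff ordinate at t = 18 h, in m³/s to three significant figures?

By discrete convolution, Q_j = Σ (P_i / 10 mm) · U_{j−i}.
At t = 18 h (j=3): Q = (17.6/10)·11.9 + (12.5/10)·7.0 + (33.5/10)·2.8 = 39.1 m³/s.

Q ≈ 39.1 m³/s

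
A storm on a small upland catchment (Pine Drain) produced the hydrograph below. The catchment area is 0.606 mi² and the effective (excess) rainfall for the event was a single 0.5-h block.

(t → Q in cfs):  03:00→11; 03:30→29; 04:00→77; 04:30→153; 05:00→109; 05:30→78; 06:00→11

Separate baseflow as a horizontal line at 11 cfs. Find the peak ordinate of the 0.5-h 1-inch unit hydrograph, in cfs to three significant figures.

U_p ≈ 284 cfs

Direct runoff: 0.0, 18.0, 66.0, 142.0, 98.0, 67.0, 0.0 cfs; ΣQ_DR = 391.0 cfs, peak = 142.0 cfs.
Runoff depth d = ΣQ_DR·Δt / A = 391.0 × 1800 / (0.606 mi²) = 0.4999 in.
The 1-inch UH is the DRH scaled by (1 in)/d, so U_p = 142.0 × 1/0.4999 = 284 cfs.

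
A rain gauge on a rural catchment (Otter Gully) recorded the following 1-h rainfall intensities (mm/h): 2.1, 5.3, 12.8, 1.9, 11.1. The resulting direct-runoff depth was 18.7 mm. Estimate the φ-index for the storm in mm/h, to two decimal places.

Only the 3 blocks with intensity above φ contribute runoff: 5.3, 12.8, 11.1 mm/h.
Σ(I−φ)·Δt = d  ⇒  (5.3+12.8+11.1 − 3φ)·1 = 18.7
φ = (29.20 − 18.7/1) / 3 = 3.50 mm/h.

φ ≈ 3.50 mm/h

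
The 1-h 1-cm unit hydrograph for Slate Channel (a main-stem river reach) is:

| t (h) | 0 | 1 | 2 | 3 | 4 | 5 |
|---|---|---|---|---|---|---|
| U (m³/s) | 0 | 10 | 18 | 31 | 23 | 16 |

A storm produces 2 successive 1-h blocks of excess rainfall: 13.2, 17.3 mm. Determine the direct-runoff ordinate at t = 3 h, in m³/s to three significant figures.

By discrete convolution, Q_j = Σ (P_i / 10 mm) · U_{j−i}.
At t = 3 h (j=3): Q = (13.2/10)·31 + (17.3/10)·18 = 72.1 m³/s.

Q ≈ 72.1 m³/s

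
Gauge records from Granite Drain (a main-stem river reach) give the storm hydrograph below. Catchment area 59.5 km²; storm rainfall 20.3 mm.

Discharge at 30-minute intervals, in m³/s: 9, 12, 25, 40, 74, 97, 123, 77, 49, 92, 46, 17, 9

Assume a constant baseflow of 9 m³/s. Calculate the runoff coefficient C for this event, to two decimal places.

ΣQ_DR = 553.0 m³/s; V = ΣQ_DR·Δt = 9.954 × 10^5 m³.
Runoff depth d = V / A = 16.73 mm.
C = d / P = 16.73 / 20.3 = 0.82.

C ≈ 0.82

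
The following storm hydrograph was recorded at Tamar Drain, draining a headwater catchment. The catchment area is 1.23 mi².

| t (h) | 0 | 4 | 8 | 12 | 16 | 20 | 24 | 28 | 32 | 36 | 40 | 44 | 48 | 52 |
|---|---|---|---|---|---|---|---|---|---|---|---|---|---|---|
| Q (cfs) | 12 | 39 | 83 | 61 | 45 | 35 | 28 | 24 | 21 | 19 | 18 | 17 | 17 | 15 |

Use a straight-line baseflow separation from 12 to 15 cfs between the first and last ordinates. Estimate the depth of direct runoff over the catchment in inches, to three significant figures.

Direct runoff: 0.00, 26.77, 70.54, 48.31, 32.08, 21.85, 14.62, 10.38, 7.15, 4.92, 3.69, 2.46, 2.23, 0.00 cfs; ΣQ_DR = 245.0 cfs.
V = ΣQ_DR · Δt = 245.0 × 14400 s = 3.528 × 10^6 ft³.
Over A = 1.23 mi², depth = V / A = 1.23 in.

d ≈ 1.23 in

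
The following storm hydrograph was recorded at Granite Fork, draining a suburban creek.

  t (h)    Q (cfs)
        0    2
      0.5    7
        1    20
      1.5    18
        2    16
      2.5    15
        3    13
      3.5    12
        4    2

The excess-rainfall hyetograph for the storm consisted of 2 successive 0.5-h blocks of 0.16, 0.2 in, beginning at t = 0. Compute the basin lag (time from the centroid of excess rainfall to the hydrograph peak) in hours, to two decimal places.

t_L ≈ 0.47 h

Centroid of excess rainfall: t_c = Σ P_i·t̄_i / ΣP_i = 0.5278 h (block centres at 0.25, 0.75 h).
Hydrograph peak occurs at t = 1 h, so basin lag t_L = 1 − 0.5278 = 0.47 h.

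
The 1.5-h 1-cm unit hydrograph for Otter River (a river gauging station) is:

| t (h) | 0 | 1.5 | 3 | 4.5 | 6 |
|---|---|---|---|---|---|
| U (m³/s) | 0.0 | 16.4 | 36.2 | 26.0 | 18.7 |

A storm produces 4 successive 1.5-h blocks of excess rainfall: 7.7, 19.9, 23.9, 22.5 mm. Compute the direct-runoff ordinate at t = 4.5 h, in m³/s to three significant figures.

By discrete convolution, Q_j = Σ (P_i / 10 mm) · U_{j−i}.
At t = 4.5 h (j=3): Q = (7.7/10)·26.0 + (19.9/10)·36.2 + (23.9/10)·16.4 + (22.5/10)·0.0 = 131 m³/s.

Q ≈ 131 m³/s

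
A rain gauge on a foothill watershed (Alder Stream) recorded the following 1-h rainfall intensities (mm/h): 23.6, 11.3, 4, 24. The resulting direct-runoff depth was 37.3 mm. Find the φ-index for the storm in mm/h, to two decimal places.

φ ≈ 7.20 mm/h

Only the 3 blocks with intensity above φ contribute runoff: 23.6, 11.3, 24 mm/h.
Σ(I−φ)·Δt = d  ⇒  (23.6+11.3+24 − 3φ)·1 = 37.3
φ = (58.90 − 37.3/1) / 3 = 7.20 mm/h.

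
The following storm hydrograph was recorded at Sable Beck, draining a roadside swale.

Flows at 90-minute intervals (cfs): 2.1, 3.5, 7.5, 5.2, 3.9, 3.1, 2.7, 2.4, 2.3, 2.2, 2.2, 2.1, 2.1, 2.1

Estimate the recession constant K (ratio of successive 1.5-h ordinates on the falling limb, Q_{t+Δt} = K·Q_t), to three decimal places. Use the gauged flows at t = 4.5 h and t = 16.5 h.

Using the recession-limb readings at t = 4.5 h and t = 16.5 h: Q falls from 5.2 to 2.1 cfs over 8 intervals.
K = (Q₂/Q₁)^(1/8) = (2.1/5.2)^(1/8) = 0.893.

K ≈ 0.893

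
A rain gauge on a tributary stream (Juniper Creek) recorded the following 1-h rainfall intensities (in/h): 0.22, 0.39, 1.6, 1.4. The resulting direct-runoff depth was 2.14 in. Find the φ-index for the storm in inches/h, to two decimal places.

Only the 2 blocks with intensity above φ contribute runoff: 1.6, 1.4 in/h.
Σ(I−φ)·Δt = d  ⇒  (1.6+1.4 − 2φ)·1 = 2.14
φ = (3.000 − 2.14/1) / 2 = 0.43 in/h.

φ ≈ 0.43 in/h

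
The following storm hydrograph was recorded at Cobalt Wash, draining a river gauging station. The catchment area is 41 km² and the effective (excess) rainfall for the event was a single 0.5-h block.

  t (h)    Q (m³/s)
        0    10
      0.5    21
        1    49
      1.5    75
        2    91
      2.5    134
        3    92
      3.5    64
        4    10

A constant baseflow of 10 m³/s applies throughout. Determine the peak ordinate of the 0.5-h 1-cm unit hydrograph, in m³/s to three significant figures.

Direct runoff: 0.0, 11.0, 39.0, 65.0, 81.0, 124.0, 82.0, 54.0, 0.0 m³/s; ΣQ_DR = 456.0 m³/s, peak = 124.0 m³/s.
Runoff depth d = ΣQ_DR·Δt / A = 456.0 × 1800 / (41 km²) = 20.02 mm.
The 1-cm UH is the DRH scaled by (10 mm)/d, so U_p = 124.0 × 10/20.02 = 61.9 m³/s.

U_p ≈ 61.9 m³/s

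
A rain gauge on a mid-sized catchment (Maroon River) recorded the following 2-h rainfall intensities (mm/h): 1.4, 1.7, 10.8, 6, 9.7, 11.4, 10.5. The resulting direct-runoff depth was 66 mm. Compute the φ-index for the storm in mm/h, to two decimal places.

Only the 5 blocks with intensity above φ contribute runoff: 10.8, 6, 9.7, 11.4, 10.5 mm/h.
Σ(I−φ)·Δt = d  ⇒  (10.8+6+9.7+11.4+10.5 − 5φ)·2 = 66
φ = (48.40 − 66/2) / 5 = 3.08 mm/h.

φ ≈ 3.08 mm/h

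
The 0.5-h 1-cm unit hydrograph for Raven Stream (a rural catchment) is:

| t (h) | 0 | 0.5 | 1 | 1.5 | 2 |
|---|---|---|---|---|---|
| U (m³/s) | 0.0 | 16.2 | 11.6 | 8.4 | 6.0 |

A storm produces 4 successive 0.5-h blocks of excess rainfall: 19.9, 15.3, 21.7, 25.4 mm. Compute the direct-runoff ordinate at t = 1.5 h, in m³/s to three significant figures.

By discrete convolution, Q_j = Σ (P_i / 10 mm) · U_{j−i}.
At t = 1.5 h (j=3): Q = (19.9/10)·8.4 + (15.3/10)·11.6 + (21.7/10)·16.2 + (25.4/10)·0.0 = 69.6 m³/s.

Q ≈ 69.6 m³/s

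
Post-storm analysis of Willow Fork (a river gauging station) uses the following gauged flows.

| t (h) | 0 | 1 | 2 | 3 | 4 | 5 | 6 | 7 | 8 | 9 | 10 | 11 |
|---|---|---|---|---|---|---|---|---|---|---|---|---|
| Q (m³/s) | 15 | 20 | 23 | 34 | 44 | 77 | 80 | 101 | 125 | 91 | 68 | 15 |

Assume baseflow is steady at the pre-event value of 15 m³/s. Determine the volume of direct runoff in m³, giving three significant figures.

Direct-runoff ordinates (Q − Q_b): 0.0, 5.0, 8.0, 19.0, 29.0, 62.0, 65.0, 86.0, 110.0, 76.0, 53.0, 0.0 m³/s.
ΣQ_DR = 513.0 m³/s.
With Δt = 1 h = 3600 s, V = ΣQ_DR · Δt = 513.0 × 3600 = 1.85 × 10^6 m³.

V ≈ 1.85 × 10^6 m³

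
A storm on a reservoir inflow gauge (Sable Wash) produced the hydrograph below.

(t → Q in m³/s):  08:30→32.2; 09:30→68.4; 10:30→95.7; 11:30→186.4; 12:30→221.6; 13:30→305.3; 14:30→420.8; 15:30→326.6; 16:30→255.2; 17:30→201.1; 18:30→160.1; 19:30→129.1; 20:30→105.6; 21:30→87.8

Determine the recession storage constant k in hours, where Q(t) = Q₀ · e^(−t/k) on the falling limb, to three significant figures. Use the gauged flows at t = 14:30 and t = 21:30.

k ≈ 4.47 h

On the falling limb, Q drops from 420.8 to 87.8 m³/s between t = 14:30 and t = 21:30 (Δt = 7 h).
k = −Δt / ln(Q₂/Q₁) = −7 / ln(87.8/420.8) = 4.47 h.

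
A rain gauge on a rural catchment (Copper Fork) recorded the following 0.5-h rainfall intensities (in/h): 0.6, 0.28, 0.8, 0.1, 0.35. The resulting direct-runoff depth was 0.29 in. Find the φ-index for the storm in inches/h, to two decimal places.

φ ≈ 0.41 in/h

Only the 2 blocks with intensity above φ contribute runoff: 0.6, 0.8 in/h.
Σ(I−φ)·Δt = d  ⇒  (0.6+0.8 − 2φ)·0.5 = 0.29
φ = (1.400 − 0.29/0.5) / 2 = 0.41 in/h.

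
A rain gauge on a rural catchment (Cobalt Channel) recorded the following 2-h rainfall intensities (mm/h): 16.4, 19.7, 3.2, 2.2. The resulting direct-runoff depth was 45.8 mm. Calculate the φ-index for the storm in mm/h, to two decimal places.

Only the 2 blocks with intensity above φ contribute runoff: 16.4, 19.7 mm/h.
Σ(I−φ)·Δt = d  ⇒  (16.4+19.7 − 2φ)·2 = 45.8
φ = (36.10 − 45.8/2) / 2 = 6.60 mm/h.

φ ≈ 6.60 mm/h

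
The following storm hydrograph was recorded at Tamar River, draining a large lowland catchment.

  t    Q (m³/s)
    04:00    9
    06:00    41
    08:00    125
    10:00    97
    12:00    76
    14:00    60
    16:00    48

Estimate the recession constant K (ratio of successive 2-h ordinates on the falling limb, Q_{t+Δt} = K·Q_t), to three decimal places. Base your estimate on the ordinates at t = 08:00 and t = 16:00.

Using the recession-limb readings at t = 08:00 and t = 16:00: Q falls from 125 to 48 m³/s over 4 intervals.
K = (Q₂/Q₁)^(1/4) = (48/125)^(1/4) = 0.787.

K ≈ 0.787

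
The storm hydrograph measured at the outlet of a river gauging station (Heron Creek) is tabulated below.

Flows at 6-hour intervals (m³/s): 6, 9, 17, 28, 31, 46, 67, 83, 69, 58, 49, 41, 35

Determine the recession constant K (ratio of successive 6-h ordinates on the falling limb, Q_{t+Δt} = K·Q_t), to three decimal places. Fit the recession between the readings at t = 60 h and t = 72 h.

K ≈ 0.845

Using the recession-limb readings at t = 60 h and t = 72 h: Q falls from 49 to 35 m³/s over 2 intervals.
K = (Q₂/Q₁)^(1/2) = (35/49)^(1/2) = 0.845.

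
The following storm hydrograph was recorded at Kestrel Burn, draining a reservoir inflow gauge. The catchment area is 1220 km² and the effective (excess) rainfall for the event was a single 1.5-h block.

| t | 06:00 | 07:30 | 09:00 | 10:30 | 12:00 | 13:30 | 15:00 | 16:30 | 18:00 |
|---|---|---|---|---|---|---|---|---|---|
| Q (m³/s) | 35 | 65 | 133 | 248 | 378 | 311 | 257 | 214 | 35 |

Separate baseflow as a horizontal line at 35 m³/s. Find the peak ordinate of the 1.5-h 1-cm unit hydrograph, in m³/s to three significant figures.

U_p ≈ 569 m³/s

Direct runoff: 0.0, 30.0, 98.0, 213.0, 343.0, 276.0, 222.0, 179.0, 0.0 m³/s; ΣQ_DR = 1361 m³/s, peak = 343.0 m³/s.
Runoff depth d = ΣQ_DR·Δt / A = 1361 × 5400 / (1220 km²) = 6.024 mm.
The 1-cm UH is the DRH scaled by (10 mm)/d, so U_p = 343.0 × 10/6.024 = 569 m³/s.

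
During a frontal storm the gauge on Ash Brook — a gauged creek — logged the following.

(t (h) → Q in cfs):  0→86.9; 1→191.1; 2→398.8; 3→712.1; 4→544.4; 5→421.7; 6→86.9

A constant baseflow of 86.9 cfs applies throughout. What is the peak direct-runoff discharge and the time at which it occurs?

Subtracting baseflow gives direct-runoff ordinates: 0.0, 104.2, 311.9, 625.2, 457.5, 334.8, 0.0 cfs.
The maximum is 625.2 cfs, occurring at the reading for t = 3 h.

Q_p = 625.2 cfs at t = 3 h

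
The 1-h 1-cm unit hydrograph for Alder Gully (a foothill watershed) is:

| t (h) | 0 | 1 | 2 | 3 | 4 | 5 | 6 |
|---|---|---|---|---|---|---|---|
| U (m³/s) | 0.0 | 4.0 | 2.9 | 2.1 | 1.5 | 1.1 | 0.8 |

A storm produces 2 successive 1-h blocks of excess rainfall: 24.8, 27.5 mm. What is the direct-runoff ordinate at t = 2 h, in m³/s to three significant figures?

By discrete convolution, Q_j = Σ (P_i / 10 mm) · U_{j−i}.
At t = 2 h (j=2): Q = (24.8/10)·2.9 + (27.5/10)·4.0 = 18.2 m³/s.

Q ≈ 18.2 m³/s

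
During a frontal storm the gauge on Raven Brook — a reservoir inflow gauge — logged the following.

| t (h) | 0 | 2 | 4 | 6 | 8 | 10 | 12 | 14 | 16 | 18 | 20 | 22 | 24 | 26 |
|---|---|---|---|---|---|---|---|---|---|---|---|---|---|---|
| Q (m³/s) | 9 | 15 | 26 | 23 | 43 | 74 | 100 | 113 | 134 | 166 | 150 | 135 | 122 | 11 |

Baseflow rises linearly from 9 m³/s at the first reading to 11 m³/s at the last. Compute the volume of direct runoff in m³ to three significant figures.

Direct-runoff ordinates (Q − Q_b): 0.00, 5.85, 16.69, 13.54, 33.38, 64.23, 90.08, 102.92, 123.77, 155.62, 139.46, 124.31, 111.15, 0.00 m³/s.
ΣQ_DR = 981.0 m³/s.
With Δt = 2 h = 7200 s, V = ΣQ_DR · Δt = 981.0 × 7200 = 7.06 × 10^6 m³.

V ≈ 7.06 × 10^6 m³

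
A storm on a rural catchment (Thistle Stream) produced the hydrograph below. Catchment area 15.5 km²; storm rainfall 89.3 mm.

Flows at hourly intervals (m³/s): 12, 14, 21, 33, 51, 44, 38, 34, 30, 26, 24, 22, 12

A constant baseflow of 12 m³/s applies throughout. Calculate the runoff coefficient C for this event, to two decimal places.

ΣQ_DR = 205.0 m³/s; V = ΣQ_DR·Δt = 7.380 × 10^5 m³.
Runoff depth d = V / A = 47.61 mm.
C = d / P = 47.61 / 89.3 = 0.53.

C ≈ 0.53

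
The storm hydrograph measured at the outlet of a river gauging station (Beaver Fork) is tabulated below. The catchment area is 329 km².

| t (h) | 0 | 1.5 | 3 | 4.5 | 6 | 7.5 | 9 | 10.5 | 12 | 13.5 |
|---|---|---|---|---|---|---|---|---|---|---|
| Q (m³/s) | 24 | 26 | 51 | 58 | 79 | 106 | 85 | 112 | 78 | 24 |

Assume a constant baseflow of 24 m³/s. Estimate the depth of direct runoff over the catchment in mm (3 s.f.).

Direct runoff: 0.0, 2.0, 27.0, 34.0, 55.0, 82.0, 61.0, 88.0, 54.0, 0.0 m³/s; ΣQ_DR = 403.0 m³/s.
V = ΣQ_DR · Δt = 403.0 × 5400 s = 2.176 × 10^6 m³.
Over A = 329 km², depth = V / A = 6.61 mm.

d ≈ 6.61 mm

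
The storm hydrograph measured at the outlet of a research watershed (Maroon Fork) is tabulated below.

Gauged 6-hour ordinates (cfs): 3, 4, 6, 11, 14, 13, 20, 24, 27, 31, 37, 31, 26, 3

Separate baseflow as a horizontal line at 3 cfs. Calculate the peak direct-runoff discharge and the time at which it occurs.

Q_p = 34.0 cfs at t = 60 h

Subtracting baseflow gives direct-runoff ordinates: 0.0, 1.0, 3.0, 8.0, 11.0, 10.0, 17.0, 21.0, 24.0, 28.0, 34.0, 28.0, 23.0, 0.0 cfs.
The maximum is 34.0 cfs, occurring at the reading for t = 60 h.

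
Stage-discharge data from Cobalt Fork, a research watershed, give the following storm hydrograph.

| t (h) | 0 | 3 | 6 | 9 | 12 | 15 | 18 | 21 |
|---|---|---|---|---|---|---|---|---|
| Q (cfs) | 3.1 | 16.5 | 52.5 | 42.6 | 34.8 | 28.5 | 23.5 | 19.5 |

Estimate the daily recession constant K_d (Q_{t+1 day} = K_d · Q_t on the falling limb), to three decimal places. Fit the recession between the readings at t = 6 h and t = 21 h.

K_d ≈ 0.205

Between t = 6 h and t = 21 h the flow falls from 52.5 to 19.5 cfs over 5×3 h = 15 h.
Per-interval ratio K = (19.5/52.5)^(1/5) = 0.8203; K_d = K^(24/3) = 0.205.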